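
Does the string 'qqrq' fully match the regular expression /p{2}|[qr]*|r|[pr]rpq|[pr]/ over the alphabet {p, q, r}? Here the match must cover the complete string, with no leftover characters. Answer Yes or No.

Yes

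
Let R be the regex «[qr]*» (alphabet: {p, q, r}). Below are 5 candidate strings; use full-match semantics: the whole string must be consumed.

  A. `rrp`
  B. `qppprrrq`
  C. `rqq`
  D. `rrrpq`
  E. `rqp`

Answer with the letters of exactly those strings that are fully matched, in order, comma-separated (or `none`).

A → no match
B → no match
C → match
D → no match
E → no match

C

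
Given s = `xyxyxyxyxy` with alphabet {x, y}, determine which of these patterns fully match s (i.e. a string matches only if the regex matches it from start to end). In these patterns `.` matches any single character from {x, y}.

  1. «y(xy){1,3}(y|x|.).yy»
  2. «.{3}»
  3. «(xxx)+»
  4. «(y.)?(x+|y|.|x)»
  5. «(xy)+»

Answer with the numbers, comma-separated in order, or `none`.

1 → no match — must start with `yxy`
2 → no match
3 → no match — must start with `xxx`
4 → no match
5 → match

5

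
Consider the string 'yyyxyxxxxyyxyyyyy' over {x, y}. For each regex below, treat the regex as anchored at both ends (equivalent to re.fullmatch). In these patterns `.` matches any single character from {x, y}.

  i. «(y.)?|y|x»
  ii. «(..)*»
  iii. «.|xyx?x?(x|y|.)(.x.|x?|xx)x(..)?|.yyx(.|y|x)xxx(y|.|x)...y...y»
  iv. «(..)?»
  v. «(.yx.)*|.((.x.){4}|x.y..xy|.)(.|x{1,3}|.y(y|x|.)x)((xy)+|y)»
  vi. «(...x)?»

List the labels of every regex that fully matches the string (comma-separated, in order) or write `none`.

i → no match
ii → no match
iii → match
iv → no match
v → no match
vi → no match

iii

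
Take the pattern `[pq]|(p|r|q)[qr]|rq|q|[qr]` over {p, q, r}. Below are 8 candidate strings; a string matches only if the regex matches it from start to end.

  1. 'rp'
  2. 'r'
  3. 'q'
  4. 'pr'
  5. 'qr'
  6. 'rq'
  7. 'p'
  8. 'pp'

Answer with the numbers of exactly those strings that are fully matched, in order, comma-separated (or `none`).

1. 'rp' → no match
2. 'r' → match
3. 'q' → match
4. 'pr' → match
5. 'qr' → match
6. 'rq' → match
7. 'p' → match
8. 'pp' → no match

2, 3, 4, 5, 6, 7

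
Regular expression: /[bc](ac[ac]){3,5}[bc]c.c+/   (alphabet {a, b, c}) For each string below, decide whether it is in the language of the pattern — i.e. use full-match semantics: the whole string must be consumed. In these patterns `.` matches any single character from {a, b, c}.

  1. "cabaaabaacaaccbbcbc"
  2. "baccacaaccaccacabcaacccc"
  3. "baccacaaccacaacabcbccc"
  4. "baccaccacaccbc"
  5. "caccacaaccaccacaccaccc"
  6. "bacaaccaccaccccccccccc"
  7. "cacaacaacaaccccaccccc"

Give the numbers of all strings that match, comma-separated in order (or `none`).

1 → no match
2 → no match
3 → match
4 → match
5 → match
6 → match
7 → match

3, 4, 5, 6, 7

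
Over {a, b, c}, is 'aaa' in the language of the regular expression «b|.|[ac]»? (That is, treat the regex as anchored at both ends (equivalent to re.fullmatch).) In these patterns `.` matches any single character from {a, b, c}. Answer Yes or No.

No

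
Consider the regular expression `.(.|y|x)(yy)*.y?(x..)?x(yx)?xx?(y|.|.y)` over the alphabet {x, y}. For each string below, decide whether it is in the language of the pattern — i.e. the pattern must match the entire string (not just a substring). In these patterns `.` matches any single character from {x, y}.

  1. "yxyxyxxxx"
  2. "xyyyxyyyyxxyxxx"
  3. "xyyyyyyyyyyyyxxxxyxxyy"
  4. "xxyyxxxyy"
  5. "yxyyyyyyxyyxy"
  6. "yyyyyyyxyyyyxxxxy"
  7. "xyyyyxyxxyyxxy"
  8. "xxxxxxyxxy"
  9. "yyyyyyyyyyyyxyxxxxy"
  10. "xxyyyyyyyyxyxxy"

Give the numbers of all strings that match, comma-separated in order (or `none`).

1, 3, 4, 9, 10

1 → match
2 → no match
3 → match
4 → match
5 → no match
6 → no match
7 → no match
8 → no match
9 → match
10 → match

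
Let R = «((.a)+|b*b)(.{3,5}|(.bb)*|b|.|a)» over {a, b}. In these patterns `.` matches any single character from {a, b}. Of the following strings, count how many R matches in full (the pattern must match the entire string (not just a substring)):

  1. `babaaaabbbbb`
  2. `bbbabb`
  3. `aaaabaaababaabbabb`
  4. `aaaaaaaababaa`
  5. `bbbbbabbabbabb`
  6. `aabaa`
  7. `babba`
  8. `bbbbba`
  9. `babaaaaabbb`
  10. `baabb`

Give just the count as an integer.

10

1 → match
2 → match
3 → match
4 → match
5 → match
6 → match
7 → match
8 → match
9 → match
10 → match
Total matched: 10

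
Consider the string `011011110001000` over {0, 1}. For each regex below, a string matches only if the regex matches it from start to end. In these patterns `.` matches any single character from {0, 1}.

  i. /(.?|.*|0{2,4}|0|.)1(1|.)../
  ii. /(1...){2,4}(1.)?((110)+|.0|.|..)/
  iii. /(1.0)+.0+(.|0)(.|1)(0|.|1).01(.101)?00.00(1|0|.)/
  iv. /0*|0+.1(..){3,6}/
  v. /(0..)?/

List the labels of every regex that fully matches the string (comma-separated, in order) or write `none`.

i → match
ii → no match — must start with `1`
iii → no match — must start with `1`
iv → match
v → no match

i, iv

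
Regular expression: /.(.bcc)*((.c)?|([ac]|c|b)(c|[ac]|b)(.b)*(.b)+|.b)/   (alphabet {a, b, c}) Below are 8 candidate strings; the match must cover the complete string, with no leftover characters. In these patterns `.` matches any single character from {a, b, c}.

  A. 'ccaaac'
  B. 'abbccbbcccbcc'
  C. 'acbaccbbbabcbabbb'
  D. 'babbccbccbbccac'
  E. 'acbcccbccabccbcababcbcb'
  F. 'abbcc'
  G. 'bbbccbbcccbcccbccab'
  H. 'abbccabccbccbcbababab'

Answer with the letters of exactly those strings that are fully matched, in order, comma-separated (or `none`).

A → no match
B → match
C → no match
D → no match
E → match
F → match
G → match
H → match

B, E, F, G, H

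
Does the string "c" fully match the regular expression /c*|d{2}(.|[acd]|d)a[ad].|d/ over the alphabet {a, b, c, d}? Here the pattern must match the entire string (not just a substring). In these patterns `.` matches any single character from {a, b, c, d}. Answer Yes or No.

Yes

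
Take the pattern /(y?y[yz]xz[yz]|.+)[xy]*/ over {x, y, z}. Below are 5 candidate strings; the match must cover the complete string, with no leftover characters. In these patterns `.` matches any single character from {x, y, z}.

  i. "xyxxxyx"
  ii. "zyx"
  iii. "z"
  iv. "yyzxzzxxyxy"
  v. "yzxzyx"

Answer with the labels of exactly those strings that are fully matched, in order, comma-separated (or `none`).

i, ii, iii, iv, v

i → match
ii → match
iii → match
iv → match
v → match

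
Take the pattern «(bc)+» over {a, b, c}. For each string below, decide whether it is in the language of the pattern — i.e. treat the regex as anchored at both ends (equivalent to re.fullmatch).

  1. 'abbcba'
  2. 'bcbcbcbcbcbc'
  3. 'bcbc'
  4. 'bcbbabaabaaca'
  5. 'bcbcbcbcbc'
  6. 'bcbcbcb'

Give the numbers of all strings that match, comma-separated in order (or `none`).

2, 3, 5

1. 'abbcba' → no match — must start with 'bc'
2. 'bcbcbcbcbcbc' → match
3. 'bcbc' → match
4 → no match — must end with 'bc'
5. 'bcbcbcbcbc' → match
6. 'bcbcbcb' → no match — must end with 'bc'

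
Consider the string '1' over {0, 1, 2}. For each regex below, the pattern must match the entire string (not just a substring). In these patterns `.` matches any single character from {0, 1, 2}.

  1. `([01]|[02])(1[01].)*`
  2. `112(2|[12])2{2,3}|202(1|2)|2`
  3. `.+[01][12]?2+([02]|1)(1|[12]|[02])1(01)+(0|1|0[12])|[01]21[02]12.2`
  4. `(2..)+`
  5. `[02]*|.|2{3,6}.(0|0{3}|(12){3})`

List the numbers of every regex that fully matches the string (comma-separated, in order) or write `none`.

1 → match
2 → no match
3 → no match
4 → no match — must start with '2'
5 → match

1, 5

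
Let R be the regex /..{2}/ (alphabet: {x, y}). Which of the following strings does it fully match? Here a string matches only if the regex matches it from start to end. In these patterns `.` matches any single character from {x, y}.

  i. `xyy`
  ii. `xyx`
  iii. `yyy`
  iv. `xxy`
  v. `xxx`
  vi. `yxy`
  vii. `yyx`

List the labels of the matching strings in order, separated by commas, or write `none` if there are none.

i → match
ii → match
iii → match
iv → match
v → match
vi → match
vii → match

i, ii, iii, iv, v, vi, vii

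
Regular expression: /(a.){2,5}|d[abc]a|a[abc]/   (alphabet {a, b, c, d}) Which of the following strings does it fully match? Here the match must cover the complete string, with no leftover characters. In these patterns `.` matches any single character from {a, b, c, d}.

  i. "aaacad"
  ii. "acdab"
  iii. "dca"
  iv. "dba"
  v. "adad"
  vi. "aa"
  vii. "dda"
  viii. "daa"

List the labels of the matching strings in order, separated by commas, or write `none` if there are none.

i, iii, iv, v, vi, viii

i → match
ii → no match
iii → match
iv → match
v → match
vi → match
vii → no match
viii → match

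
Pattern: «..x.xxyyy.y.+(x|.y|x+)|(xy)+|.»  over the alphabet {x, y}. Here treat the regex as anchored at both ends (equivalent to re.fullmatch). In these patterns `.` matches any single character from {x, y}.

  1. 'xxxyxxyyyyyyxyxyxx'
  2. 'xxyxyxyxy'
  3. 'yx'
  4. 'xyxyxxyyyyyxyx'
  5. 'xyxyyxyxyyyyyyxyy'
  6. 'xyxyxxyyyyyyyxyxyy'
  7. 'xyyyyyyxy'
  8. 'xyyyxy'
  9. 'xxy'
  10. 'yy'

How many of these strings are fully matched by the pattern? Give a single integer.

3

1 → match
2 → no match
3 → no match
4 → match
5 → no match
6 → match
7 → no match
8 → no match
9 → no match
10 → no match
Total matched: 3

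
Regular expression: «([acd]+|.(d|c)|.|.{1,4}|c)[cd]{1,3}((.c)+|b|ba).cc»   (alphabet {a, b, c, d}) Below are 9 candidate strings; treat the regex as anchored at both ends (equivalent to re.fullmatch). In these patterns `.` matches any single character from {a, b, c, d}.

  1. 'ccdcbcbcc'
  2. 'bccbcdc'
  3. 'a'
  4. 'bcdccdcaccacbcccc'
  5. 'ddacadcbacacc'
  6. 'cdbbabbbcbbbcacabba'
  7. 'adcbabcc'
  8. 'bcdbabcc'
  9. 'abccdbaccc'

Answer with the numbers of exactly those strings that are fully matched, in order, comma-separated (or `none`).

1, 7, 8, 9

1 → match
2 → no match — must end with 'cc'
3 → no match — must end with 'cc'
4 → no match
5 → no match
6 → no match — must end with 'cc'
7 → match
8 → match
9 → match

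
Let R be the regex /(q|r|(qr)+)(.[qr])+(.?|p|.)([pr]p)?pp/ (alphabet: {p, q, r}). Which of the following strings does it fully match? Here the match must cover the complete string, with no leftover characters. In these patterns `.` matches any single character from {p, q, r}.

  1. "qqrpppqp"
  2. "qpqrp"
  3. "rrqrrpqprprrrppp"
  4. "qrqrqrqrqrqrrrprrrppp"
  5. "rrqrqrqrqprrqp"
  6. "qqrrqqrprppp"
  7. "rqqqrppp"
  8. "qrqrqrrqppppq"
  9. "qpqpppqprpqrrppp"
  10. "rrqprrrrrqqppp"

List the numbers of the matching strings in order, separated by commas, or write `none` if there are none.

3, 4, 6, 7, 10

1. "qqrpppqp" → no match — must end with "pp"
2. "qpqrp" → no match — must end with "pp"
3 → match
4 → match
5 → no match — must end with "pp"
6. "qqrrqqrprppp" → match
7. "rqqqrppp" → match
8 → no match — must end with "pp"
9 → no match
10 → match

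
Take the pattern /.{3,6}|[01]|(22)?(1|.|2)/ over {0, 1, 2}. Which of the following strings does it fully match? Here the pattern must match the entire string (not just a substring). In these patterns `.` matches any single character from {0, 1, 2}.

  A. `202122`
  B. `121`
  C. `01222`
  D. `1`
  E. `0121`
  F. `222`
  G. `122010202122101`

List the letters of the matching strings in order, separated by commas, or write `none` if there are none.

A, B, C, D, E, F

A → match
B → match
C → match
D → match
E → match
F → match
G → no match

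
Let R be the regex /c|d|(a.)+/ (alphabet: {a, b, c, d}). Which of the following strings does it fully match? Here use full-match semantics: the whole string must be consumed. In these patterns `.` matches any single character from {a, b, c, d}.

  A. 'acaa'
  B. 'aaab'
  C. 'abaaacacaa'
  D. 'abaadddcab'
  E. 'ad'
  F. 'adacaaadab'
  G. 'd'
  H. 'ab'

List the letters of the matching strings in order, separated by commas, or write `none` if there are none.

A, B, C, E, F, G, H

A → match
B → match
C → match
D → no match
E → match
F → match
G → match
H → match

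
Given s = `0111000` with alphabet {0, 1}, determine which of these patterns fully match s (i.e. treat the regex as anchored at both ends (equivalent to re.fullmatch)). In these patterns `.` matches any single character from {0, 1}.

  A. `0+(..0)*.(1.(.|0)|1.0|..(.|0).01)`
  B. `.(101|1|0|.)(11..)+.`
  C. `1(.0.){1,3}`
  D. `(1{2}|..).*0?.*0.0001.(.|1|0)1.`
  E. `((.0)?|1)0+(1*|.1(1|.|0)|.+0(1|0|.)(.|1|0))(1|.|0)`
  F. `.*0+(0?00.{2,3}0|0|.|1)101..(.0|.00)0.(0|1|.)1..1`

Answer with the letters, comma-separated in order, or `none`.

B

A → no match
B → match
C → no match — must start with `1`
D → no match
E → no match
F → no match — must end with `1`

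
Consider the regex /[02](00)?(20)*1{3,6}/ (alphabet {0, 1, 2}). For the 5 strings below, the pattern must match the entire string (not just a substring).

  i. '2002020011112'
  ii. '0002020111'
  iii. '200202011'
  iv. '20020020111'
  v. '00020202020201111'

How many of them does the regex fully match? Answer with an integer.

2

i → no match — must end with '1'
ii → match
iii → no match
iv → no match
v → match
Total matched: 2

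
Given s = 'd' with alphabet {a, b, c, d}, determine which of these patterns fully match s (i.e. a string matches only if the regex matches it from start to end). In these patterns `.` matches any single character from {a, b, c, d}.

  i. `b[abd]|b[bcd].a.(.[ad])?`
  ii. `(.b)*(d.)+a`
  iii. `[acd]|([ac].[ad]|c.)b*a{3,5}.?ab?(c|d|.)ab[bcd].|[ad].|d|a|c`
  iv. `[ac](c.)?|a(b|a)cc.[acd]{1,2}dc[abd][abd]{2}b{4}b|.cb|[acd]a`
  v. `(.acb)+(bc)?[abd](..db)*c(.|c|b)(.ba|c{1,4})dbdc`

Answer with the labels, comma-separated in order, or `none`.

i → no match — must start with 'b'
ii → no match — must end with 'a'
iii → match
iv → no match
v → no match — must end with 'dbdc'

iii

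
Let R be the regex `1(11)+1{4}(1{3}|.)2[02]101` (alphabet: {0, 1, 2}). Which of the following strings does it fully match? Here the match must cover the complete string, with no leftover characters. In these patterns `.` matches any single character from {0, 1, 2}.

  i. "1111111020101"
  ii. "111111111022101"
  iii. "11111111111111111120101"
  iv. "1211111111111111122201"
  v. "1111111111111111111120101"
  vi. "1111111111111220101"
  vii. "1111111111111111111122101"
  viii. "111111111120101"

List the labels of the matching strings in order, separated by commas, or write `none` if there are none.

i, ii, iii, v, vi, vii, viii

i → match
ii → match
iii → match
iv → no match — must start with "111"
v → match
vi → match
vii → match
viii → match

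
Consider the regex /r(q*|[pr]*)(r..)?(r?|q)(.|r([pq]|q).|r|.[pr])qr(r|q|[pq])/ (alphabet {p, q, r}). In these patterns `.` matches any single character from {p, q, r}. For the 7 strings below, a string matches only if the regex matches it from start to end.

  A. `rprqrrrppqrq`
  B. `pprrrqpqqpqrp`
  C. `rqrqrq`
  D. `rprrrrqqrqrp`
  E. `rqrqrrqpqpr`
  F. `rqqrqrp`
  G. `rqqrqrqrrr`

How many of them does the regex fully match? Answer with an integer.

A → match
B → no match — must start with `r`
C → match
D → match
E → no match
F → match
G → no match
Total matched: 4

4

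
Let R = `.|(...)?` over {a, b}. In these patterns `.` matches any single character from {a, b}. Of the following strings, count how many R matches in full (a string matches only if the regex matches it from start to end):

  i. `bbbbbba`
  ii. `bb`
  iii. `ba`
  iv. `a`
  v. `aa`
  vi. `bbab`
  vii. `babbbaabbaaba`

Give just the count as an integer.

i → no match
ii → no match
iii → no match
iv → match
v → no match
vi → no match
vii → no match
Total matched: 1

1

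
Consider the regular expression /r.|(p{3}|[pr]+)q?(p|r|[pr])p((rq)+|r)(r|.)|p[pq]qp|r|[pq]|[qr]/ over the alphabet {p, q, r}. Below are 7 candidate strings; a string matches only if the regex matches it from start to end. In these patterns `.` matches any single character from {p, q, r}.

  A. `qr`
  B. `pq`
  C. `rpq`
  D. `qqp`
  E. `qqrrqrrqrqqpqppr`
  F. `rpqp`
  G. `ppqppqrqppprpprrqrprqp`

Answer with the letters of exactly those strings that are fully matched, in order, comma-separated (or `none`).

none

A → no match
B → no match
C → no match
D → no match
E → no match
F → no match
G → no match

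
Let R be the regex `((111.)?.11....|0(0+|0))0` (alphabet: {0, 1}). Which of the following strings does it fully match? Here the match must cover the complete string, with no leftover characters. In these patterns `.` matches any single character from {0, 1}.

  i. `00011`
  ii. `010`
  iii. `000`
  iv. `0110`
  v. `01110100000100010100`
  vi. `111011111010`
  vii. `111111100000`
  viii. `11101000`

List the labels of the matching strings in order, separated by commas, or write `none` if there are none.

i → no match — must end with `0`
ii → no match
iii → match
iv → no match
v → no match
vi → match
vii → match
viii → match

iii, vi, vii, viii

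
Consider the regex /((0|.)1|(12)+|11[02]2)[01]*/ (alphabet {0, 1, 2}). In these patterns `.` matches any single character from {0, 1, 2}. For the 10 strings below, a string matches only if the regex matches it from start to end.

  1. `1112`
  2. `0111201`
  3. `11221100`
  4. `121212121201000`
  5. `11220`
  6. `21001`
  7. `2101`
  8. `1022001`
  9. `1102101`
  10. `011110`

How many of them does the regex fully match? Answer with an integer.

1 → no match
2 → no match
3 → match
4 → match
5 → match
6 → match
7 → match
8 → no match
9 → match
10 → match
Total matched: 7

7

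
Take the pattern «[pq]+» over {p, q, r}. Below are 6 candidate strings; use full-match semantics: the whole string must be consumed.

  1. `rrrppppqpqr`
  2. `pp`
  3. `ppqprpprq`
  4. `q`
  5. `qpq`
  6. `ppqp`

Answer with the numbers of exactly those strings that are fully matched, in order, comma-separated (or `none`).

1 → no match
2 → match
3 → no match
4 → match
5 → match
6 → match

2, 4, 5, 6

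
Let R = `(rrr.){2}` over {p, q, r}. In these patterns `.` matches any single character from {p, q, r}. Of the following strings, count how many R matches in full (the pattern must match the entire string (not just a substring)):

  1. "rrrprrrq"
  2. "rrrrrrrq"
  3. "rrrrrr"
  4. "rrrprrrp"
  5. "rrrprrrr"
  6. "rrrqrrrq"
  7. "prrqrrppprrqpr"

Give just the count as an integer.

1 → match
2 → match
3 → no match
4 → match
5 → match
6 → match
7 → no match — must start with "rrr"
Total matched: 5

5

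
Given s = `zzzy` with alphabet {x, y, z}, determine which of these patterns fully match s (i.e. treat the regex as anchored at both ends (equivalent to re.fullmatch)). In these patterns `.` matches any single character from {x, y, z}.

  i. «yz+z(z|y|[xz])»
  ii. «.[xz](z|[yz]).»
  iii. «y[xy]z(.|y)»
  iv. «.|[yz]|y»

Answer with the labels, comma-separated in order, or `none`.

ii

i → no match — must start with `yz`
ii → match
iii → no match — must start with `y`
iv → no match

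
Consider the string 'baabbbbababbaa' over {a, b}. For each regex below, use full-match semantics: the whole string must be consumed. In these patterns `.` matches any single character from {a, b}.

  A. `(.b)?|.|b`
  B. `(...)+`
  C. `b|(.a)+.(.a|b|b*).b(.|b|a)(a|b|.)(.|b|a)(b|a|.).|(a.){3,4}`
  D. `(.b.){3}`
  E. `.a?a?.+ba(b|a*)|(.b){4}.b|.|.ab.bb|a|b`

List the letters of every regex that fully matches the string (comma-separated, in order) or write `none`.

A → no match
B → no match
C → match
D → no match
E → match

C, E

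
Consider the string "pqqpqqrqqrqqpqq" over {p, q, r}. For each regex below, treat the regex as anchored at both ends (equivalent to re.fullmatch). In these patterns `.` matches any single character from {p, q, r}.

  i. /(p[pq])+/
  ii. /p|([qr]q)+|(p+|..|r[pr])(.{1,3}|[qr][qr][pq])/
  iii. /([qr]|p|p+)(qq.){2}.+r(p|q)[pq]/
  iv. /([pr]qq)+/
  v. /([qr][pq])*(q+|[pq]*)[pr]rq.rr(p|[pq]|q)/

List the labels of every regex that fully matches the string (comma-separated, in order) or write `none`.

i → no match
ii → no match
iii → no match
iv → match
v → no match

iv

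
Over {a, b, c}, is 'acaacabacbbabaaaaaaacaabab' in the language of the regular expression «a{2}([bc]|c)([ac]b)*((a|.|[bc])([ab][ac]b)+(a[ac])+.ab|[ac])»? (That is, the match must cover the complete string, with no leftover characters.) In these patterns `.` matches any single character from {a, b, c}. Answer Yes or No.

No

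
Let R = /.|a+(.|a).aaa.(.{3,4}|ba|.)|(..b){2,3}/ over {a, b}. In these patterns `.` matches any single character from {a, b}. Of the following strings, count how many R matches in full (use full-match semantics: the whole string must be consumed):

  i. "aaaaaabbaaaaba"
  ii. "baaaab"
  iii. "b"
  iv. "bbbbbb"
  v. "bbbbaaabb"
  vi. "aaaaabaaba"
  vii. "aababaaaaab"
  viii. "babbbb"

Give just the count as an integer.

i → match
ii → no match
iii → match
iv → match
v → no match
vi → no match
vii → no match
viii → match
Total matched: 4

4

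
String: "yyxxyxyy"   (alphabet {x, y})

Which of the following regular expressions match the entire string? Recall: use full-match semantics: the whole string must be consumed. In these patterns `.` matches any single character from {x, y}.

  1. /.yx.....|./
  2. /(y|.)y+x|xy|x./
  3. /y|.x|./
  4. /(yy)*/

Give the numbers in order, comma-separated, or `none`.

1 → match
2 → no match
3 → no match
4 → no match

1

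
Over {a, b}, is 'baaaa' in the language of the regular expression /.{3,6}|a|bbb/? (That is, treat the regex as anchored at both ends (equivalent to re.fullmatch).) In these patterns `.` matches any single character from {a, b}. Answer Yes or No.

Yes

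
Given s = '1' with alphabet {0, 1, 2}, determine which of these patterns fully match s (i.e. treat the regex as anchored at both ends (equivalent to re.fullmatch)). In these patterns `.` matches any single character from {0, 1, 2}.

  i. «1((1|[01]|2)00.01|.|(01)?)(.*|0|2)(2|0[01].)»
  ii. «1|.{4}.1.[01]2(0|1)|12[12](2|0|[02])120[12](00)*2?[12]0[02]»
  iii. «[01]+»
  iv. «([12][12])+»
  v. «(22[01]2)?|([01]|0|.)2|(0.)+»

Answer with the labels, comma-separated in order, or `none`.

i → no match
ii → match
iii → match
iv → no match
v → no match

ii, iii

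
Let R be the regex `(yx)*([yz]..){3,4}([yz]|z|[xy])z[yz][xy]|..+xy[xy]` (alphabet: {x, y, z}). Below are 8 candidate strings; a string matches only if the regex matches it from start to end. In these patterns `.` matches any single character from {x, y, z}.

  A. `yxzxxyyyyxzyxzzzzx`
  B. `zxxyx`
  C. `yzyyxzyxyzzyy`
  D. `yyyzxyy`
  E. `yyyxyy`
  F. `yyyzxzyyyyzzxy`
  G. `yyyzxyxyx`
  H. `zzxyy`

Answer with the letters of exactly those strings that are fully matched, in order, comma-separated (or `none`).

A, B, C, D, E, G, H

A → match
B. `zxxyx` → match
C → match
D. `yyyzxyy` → match
E. `yyyxyy` → match
F → no match
G. `yyyzxyxyx` → match
H. `zzxyy` → match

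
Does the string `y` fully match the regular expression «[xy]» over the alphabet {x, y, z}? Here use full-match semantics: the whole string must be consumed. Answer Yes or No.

Yes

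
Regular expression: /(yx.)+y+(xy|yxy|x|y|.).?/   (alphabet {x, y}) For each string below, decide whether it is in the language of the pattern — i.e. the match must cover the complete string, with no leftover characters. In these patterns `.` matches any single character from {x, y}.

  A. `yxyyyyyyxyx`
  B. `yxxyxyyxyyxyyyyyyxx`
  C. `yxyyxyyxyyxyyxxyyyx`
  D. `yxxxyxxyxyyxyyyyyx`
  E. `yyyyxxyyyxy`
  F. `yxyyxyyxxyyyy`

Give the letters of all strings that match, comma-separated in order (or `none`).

A → match
B → match
C → match
D → no match
E → no match — must start with `yx`
F → match

A, B, C, F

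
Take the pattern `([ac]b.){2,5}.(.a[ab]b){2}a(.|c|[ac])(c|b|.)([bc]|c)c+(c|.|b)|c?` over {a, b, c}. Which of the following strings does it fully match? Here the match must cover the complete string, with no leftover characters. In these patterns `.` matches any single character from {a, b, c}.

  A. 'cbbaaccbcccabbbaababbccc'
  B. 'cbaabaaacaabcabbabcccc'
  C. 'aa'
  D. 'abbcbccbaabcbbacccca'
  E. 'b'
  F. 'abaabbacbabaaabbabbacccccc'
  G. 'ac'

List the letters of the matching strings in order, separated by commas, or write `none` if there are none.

none

A → no match
B → no match
C → no match
D → no match
E → no match
F → no match
G → no match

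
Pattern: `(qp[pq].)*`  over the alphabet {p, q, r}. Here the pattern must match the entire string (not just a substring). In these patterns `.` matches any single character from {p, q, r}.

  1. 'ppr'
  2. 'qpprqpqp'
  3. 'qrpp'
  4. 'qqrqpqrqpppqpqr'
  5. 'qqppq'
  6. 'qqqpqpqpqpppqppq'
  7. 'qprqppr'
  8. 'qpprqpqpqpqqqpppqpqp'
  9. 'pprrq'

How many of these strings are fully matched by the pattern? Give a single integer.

1 → no match
2 → match
3 → no match
4 → no match
5 → no match
6 → no match
7 → no match
8 → match
9 → no match
Total matched: 2

2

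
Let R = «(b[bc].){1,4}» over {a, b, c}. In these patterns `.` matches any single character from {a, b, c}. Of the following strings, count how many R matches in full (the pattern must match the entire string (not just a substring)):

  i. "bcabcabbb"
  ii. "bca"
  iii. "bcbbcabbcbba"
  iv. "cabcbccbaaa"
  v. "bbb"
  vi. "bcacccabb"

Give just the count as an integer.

4

i. "bcabcabbb" → match
ii. "bca" → match
iii. "bcbbcabbcbba" → match
iv. "cabcbccbaaa" → no match — must start with "b"
v. "bbb" → match
vi. "bcacccabb" → no match
Total matched: 4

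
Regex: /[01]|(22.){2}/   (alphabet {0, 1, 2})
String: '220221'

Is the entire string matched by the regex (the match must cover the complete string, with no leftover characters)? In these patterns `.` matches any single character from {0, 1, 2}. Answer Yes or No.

Yes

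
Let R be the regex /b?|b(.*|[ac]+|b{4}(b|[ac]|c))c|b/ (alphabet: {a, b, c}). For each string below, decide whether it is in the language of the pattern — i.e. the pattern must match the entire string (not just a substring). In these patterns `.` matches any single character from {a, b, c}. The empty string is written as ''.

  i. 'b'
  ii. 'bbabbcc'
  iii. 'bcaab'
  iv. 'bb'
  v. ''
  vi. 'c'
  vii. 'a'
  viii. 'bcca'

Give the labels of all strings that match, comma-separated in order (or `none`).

i, ii, v

i → match
ii → match
iii → no match
iv → no match
v → match
vi → no match
vii → no match
viii → no match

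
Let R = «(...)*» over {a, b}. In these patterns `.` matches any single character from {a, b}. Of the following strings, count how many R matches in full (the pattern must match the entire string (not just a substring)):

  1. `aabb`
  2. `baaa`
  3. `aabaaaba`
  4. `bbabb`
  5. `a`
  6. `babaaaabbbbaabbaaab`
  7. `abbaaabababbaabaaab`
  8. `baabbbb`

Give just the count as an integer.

1 → no match
2 → no match
3 → no match
4 → no match
5 → no match
6 → no match
7 → no match
8 → no match
Total matched: 0

0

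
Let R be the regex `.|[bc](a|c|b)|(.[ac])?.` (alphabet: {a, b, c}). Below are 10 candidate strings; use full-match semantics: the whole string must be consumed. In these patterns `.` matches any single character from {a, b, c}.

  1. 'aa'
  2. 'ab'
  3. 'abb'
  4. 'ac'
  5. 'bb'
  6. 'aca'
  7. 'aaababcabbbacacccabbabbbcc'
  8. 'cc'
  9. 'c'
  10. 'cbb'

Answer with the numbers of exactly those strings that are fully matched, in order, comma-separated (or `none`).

5, 6, 8, 9

1. 'aa' → no match
2. 'ab' → no match
3. 'abb' → no match
4. 'ac' → no match
5. 'bb' → match
6. 'aca' → match
7 → no match
8. 'cc' → match
9. 'c' → match
10. 'cbb' → no match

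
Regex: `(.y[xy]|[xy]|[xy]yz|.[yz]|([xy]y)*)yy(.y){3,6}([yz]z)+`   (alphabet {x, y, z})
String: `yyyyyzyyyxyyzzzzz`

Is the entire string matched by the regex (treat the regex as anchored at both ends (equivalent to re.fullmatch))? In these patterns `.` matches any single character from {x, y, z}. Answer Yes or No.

Yes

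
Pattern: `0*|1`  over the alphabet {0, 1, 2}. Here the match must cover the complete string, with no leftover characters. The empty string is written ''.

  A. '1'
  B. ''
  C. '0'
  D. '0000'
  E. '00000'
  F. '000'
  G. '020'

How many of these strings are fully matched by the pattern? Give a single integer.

A. '1' → match
B. '' → match
C. '0' → match
D. '0000' → match
E. '00000' → match
F. '000' → match
G. '020' → no match
Total matched: 6

6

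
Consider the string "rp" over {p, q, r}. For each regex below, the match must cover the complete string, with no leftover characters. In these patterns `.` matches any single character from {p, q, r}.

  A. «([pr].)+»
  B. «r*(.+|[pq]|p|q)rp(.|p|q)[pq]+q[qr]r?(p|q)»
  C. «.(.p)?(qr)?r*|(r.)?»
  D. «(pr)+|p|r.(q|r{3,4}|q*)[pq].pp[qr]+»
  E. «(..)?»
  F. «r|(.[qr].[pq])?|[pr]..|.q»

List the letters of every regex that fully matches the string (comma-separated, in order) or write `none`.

A, C, E

A → match
B → no match
C → match
D → no match
E → match
F → no match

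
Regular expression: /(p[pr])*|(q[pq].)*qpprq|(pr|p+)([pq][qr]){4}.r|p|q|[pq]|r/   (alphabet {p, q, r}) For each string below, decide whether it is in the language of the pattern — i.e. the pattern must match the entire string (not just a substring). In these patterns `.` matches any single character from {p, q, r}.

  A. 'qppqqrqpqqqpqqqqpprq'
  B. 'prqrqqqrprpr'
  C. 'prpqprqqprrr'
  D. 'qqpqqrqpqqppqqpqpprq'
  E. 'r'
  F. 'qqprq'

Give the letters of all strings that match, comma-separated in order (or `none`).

A, B, C, D, E

A → match
B → match
C → match
D → match
E → match
F → no match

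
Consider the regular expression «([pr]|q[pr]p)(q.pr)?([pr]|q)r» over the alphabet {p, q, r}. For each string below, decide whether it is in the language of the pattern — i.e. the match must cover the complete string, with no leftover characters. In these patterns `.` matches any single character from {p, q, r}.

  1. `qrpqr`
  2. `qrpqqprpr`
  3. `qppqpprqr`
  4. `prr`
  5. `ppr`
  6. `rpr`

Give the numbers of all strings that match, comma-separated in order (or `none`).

1, 2, 3, 4, 5, 6

1 → match
2 → match
3 → match
4 → match
5 → match
6 → match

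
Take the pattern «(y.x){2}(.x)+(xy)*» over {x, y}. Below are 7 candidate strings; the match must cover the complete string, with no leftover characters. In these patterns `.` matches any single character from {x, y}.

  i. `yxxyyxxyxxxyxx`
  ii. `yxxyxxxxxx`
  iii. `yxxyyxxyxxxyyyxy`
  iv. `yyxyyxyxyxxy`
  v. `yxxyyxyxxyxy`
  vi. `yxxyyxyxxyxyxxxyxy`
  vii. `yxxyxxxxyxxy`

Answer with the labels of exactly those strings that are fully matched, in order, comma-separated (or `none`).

ii, iv, v, vii

i → no match
ii. `yxxyxxxxxx` → match
iii → no match
iv. `yyxyyxyxyxxy` → match
v. `yxxyyxyxxyxy` → match
vi → no match
vii. `yxxyxxxxyxxy` → match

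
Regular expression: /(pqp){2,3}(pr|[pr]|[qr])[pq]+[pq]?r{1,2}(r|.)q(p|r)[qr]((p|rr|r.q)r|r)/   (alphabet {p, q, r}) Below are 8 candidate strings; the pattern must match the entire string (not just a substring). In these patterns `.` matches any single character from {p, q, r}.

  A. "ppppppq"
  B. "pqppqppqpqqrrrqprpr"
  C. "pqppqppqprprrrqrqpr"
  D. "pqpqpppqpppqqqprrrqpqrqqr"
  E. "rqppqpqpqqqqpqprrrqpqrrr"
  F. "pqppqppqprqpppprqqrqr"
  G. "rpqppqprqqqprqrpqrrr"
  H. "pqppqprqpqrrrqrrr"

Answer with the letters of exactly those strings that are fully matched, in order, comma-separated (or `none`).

A. "ppppppq" → no match — must start with "pqp"
B → match
C → match
D → no match
E → no match — must start with "pqp"
F → match
G → no match — must start with "pqp"
H → match

B, C, F, H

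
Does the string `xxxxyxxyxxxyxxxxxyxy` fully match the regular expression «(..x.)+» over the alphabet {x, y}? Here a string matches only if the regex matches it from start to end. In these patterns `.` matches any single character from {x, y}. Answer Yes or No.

Yes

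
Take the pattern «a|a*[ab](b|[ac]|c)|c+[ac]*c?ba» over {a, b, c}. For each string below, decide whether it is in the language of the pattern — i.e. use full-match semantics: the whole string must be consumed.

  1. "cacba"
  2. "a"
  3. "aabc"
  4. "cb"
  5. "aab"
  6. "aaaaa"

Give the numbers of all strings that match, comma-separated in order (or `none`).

1. "cacba" → match
2. "a" → match
3. "aabc" → match
4. "cb" → no match
5. "aab" → match
6. "aaaaa" → match

1, 2, 3, 5, 6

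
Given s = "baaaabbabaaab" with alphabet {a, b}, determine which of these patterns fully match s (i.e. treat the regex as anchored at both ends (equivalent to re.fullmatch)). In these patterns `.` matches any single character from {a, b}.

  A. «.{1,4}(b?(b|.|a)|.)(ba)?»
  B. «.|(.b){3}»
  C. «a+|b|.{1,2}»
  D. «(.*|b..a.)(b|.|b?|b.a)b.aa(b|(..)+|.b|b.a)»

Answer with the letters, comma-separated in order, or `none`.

D

A → no match
B → no match
C → no match
D → match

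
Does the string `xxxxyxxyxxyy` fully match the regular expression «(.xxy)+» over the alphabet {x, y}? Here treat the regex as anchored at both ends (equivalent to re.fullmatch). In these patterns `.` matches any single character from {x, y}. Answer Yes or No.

No

Every match must end with `xxy`, but `xxxxyxxyxxyy` does not.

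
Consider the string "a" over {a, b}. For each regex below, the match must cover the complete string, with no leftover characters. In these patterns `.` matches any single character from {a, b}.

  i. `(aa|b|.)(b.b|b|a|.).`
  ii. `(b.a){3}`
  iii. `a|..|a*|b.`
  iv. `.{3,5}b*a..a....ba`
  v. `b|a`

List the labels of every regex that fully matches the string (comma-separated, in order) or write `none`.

i → no match
ii → no match — must start with "b"
iii → match
iv → no match — must end with "ba"
v → match

iii, v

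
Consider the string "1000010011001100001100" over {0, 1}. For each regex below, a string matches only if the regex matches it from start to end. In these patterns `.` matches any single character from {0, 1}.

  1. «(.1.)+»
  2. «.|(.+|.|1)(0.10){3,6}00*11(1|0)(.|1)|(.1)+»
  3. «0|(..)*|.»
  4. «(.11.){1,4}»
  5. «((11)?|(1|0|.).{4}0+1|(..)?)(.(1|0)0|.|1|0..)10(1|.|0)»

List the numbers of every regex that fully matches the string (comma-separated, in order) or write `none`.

2, 3

1 → no match
2 → match
3 → match
4 → no match
5 → no match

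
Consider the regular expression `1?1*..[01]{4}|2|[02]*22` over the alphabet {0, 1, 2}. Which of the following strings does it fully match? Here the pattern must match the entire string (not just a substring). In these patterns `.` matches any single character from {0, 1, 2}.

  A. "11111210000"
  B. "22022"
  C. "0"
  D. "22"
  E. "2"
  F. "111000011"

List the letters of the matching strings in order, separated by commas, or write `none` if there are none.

A. "11111210000" → match
B. "22022" → match
C. "0" → no match
D. "22" → match
E. "2" → match
F. "111000011" → match

A, B, D, E, F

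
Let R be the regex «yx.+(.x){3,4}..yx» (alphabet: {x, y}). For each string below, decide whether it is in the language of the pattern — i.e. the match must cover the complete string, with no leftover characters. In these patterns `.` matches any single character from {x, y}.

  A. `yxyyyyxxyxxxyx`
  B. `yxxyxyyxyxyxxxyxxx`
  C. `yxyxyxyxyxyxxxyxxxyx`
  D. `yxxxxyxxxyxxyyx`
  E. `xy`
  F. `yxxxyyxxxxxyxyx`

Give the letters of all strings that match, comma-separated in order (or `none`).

A → no match
B → no match — must end with `yx`
C → match
D → match
E. `xy` → no match — must start with `yx`
F → match

C, D, F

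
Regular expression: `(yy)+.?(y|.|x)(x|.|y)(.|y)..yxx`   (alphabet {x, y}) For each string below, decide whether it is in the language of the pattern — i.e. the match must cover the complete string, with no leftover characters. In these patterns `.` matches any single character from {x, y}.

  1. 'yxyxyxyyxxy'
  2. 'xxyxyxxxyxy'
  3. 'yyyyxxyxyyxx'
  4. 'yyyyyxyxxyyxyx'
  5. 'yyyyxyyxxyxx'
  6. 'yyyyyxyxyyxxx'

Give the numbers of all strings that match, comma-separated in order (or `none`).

3, 5

1. 'yxyxyxyyxxy' → no match — must start with 'yy'
2. 'xxyxyxxxyxy' → no match — must start with 'yy'
3. 'yyyyxxyxyyxx' → match
4 → no match — must end with 'yxx'
5. 'yyyyxyyxxyxx' → match
6 → no match — must end with 'yxx'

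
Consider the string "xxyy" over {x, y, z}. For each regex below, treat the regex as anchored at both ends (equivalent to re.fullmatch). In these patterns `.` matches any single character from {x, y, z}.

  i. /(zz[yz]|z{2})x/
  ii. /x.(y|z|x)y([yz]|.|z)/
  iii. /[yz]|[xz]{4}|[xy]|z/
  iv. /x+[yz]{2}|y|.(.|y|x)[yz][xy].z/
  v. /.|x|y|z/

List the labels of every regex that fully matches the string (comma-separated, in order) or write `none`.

i → no match — must end with "x"
ii → no match
iii → no match
iv → match
v → no match

iv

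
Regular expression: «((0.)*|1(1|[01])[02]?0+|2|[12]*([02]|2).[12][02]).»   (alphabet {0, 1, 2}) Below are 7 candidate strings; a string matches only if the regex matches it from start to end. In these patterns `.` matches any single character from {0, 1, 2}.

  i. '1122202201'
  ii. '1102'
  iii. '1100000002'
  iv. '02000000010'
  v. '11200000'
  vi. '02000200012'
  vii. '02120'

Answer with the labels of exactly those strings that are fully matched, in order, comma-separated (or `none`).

i → match
ii → match
iii → match
iv → match
v → match
vi → match
vii → match

i, ii, iii, iv, v, vi, vii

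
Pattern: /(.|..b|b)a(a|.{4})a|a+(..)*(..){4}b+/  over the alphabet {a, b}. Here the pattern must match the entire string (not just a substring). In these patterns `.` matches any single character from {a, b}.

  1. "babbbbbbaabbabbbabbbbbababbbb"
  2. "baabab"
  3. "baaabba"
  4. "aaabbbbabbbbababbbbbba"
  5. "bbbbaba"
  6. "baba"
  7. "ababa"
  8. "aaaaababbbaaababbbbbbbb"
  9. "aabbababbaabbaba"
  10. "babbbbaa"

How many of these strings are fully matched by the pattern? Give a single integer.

2

1 → no match
2 → no match
3 → match
4 → no match
5 → no match
6 → no match
7 → no match
8 → match
9 → no match
10 → no match
Total matched: 2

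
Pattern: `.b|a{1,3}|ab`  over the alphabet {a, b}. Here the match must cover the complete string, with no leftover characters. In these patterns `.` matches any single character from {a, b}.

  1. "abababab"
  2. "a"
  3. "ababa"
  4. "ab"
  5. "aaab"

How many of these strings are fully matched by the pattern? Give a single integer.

2

1 → no match
2 → match
3 → no match
4 → match
5 → no match
Total matched: 2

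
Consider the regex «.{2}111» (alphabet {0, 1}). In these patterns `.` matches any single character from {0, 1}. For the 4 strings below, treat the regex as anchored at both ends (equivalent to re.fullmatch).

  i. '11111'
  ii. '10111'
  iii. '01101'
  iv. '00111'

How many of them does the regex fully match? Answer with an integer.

3

i. '11111' → match
ii. '10111' → match
iii. '01101' → no match — must end with '111'
iv. '00111' → match
Total matched: 3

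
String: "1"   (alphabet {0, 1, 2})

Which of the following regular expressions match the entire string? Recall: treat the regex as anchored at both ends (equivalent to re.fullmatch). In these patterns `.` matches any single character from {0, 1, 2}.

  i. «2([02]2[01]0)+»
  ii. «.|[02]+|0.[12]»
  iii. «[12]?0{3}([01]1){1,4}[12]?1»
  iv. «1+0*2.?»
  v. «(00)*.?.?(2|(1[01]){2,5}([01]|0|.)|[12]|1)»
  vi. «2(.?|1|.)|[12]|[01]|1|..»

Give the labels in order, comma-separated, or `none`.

i → no match — must start with "2"
ii → match
iii → no match
iv → no match
v → match
vi → match

ii, v, vi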